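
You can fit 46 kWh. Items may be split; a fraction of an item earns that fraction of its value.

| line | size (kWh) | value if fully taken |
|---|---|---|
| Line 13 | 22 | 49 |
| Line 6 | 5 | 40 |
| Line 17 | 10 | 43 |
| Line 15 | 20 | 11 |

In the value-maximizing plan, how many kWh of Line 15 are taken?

9

Sort by value density: Line 6 40/5≈8, Line 17 43/10≈4.3, Line 13 49/22≈2.23, Line 15 11/20≈0.55.
Line 6: take in full, 5 kWh for value 40 → 41 left.
All 10 kWh of Line 17 fit (value 43) → 31 remain.
All 22 kWh of Line 13 fit (value 49) → 9 remain.
Fill the last 9 kWh with part of Line 15: 9/20 of it earns 4.95.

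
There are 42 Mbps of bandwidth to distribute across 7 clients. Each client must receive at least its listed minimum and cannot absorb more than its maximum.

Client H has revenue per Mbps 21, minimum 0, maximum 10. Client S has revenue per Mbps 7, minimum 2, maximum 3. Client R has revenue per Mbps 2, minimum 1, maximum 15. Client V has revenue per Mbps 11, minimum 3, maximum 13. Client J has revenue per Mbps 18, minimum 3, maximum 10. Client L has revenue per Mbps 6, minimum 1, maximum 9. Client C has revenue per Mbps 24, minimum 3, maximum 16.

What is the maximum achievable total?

Meeting every minimum uses 0+2+1+3+3+1+3 = 13 Mbps, leaving 29.
Highest revenue per Mbps first: Client C 24 > Client H 21 > Client J 18 > Client V 11 > Client S 7 > Client L 6 > Client R 2.
Give Client C 13 more to hit its cap of 16 → 16 left.
Client H: +10 to 10 (cap) → 6 left.
Only 6 left; Client J takes them to reach 9.
Total = 21×10 + 7×2 + 2×1 + 11×3 + 18×9 + 6×1 + 24×16 = 811.

811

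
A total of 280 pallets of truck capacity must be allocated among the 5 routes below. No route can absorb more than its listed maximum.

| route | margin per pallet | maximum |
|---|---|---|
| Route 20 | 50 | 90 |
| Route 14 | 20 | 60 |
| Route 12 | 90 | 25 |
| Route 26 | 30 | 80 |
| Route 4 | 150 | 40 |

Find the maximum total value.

16050

Highest margin per pallet first: Route 4 150 > Route 12 90 > Route 20 50 > Route 26 30 > Route 14 20.
Route 4 takes 40 to reach its cap of 40 → 240 left.
Route 12: +25 to 25 (cap) → 215 left.
Route 20: +90 to 90 (cap) → 125 left.
Route 26: +80 to 80 (cap) → 45 left.
Only 45 left; Route 14 takes them to reach 45.
Total = 50×90 + 20×45 + 90×25 + 30×80 + 150×40 = 16050.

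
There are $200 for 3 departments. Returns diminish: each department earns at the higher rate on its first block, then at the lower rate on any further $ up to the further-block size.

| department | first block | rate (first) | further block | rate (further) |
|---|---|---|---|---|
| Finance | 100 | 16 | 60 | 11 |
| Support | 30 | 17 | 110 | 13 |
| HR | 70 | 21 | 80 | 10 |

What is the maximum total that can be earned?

Treat each block as its own option and order by rate: HR/tier1 21 > Support/tier1 17 > Finance/tier1 16 > Support/tier2 13 > Finance/tier2 11 > HR/tier2 10.
HR/tier1 (21): +70 — 130 left.
Support/tier1 (17): +30 — 100 left.
Fill Finance tier1 block (100 at 16) — 0 left.
Total = 21×70 + 17×30 + 16×100 = 3580.

3580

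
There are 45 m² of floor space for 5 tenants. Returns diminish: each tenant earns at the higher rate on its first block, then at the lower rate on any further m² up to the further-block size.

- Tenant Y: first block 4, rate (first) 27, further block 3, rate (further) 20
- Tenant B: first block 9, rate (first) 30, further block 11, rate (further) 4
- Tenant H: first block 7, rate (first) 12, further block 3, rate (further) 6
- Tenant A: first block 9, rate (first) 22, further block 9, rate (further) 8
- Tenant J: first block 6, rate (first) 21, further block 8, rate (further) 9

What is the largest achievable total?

909

Treat each block as its own option and order by rate: Tenant B/first 30 > Tenant Y/first 27 > Tenant A/first 22 > Tenant J/first 21 > Tenant Y/second 20 > Tenant H/first 12 > Tenant J/second 9 > Tenant A/second 8 > Tenant H/second 6 > Tenant B/second 4.
Fill Tenant B first block (9 at 30) — 36 left.
Tenant Y/first (27): +4 — 32 left.
Tenant A/first (22): +9 — 23 left.
Fill Tenant J first block (6 at 21) — 17 left.
Tenant Y/second (20): +3 — 14 left.
Fill Tenant H first block (7 at 12) — 7 left.
7 remain; put them into Tenant J second at 9.
Total = 30×9 + 27×4 + 22×9 + 21×6 + 20×3 + 12×7 + 9×7 = 909.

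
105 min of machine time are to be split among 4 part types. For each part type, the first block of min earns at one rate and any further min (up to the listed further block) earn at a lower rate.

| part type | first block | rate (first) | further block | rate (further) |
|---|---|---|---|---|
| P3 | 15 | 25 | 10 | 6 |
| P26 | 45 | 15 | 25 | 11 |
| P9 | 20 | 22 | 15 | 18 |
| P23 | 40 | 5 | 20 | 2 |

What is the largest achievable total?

Rank every tier by rate: P3/T1 25 > P9/T1 22 > P9/T2 18 > P26/T1 15 > P26/T2 11 > P3/T2 6 > P23/T1 5 > P23/T2 2.
P3/T1 (25): +15 → 90 left.
P9/T1 (22): +20 → 70 left.
P9 T2 at 18: fill all 15 → 55 left.
P26 T1 at 15: fill all 45 → 10 left.
P26/T2: +10 of 25 at 11; pool empty.
Total = 25×15 + 22×20 + 18×15 + 15×45 + 11×10 = 1870.

1870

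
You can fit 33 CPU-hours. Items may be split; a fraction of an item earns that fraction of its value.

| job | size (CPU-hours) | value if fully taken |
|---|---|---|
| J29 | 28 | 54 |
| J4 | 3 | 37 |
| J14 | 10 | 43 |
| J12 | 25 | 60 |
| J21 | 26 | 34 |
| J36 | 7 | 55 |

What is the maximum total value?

166.2

Sort by value density: J4 37/3≈12.3, J36 55/7≈7.86, J14 43/10≈4.3, J12 60/25≈2.4, J29 54/28≈1.93, J21 34/26≈1.31.
Take all of J4 (3 CPU-hours, value 37) → 30 CPU-hours left.
All 7 CPU-hours of J36 fit (value 55) → 23 remain.
All 10 CPU-hours of J14 fit (value 43) → 13 remain.
Fill the last 13 CPU-hours with part of J12: 13/25 of it earns 31.2.
Total value = 166.2.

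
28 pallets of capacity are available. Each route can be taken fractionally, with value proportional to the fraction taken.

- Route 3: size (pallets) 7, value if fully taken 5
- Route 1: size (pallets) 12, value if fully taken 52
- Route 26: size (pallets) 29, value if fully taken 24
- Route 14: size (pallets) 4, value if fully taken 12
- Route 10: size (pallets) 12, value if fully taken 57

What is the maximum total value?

Sort by value density: Route 10 57/12≈4.75, Route 1 52/12≈4.33, Route 14 12/4≈3, Route 26 24/29≈0.828, Route 3 5/7≈0.714.
Route 10: take in full, 12 pallets for value 57 ; 16 left.
All 12 pallets of Route 1 fit (value 52) ; 4 remain.
Take all of Route 14 (4 pallets, value 12) ; 0 pallets left.
Total value = 121.

121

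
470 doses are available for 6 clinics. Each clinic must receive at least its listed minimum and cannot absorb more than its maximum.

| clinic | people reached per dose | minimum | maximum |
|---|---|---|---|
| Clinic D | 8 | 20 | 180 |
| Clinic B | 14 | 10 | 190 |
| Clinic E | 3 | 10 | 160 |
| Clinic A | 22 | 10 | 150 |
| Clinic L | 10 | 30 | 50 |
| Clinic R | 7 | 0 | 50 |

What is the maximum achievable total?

7050

Meeting every minimum uses 20+10+10+10+30+0 = 80 doses, leaving 390.
Order the clinics by people reached per dose: Clinic A 22 > Clinic B 14 > Clinic L 10 > Clinic D 8 > Clinic R 7 > Clinic E 3.
Clinic A takes 140 more to reach its cap of 150 → 250 left.
Give Clinic B 180 more to hit its cap of 190 → 70 left.
Clinic L: +20 to 50 (cap) → 50 left.
Clinic D has room for 160 more but only 50 remain, so it gets 70.
Total = 8×70 + 14×190 + 3×10 + 22×150 + 10×50 = 7050.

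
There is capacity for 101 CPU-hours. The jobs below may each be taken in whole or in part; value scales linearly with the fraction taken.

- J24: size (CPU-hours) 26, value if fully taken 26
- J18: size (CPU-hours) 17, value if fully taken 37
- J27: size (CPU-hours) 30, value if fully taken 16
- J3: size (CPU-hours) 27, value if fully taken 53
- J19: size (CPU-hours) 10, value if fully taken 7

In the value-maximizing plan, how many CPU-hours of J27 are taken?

Sort by value density: J18 37/17≈2.18, J3 53/27≈1.96, J24 26/26≈1, J19 7/10≈0.7, J27 16/30≈0.533.
J18: take in full, 17 CPU-hours for value 37 ; 84 left.
J3: take in full, 27 CPU-hours for value 53 ; 57 left.
All 26 CPU-hours of J24 fit (value 26) ; 31 remain.
All 10 CPU-hours of J19 fit (value 7) ; 21 remain.
Fill the last 21 CPU-hours with part of J27: 21/30 of it earns 11.2.

21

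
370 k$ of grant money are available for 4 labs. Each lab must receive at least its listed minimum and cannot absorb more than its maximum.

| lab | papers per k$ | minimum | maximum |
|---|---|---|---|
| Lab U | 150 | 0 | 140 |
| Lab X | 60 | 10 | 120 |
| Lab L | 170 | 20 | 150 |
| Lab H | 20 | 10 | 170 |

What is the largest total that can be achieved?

50900

Meeting every minimum uses 0+10+20+10 = 40 k$, leaving 330.
Order the labs by papers per k$: Lab L 170 > Lab U 150 > Lab X 60 > Lab H 20.
Give Lab L 130 more to hit its cap of 150 — 200 left.
Give Lab U 140 more to hit its cap of 140 — 60 left.
Lab X has room for 110 more but only 60 remain, so it gets 70.
Total = 150×140 + 60×70 + 170×150 + 20×10 = 50900.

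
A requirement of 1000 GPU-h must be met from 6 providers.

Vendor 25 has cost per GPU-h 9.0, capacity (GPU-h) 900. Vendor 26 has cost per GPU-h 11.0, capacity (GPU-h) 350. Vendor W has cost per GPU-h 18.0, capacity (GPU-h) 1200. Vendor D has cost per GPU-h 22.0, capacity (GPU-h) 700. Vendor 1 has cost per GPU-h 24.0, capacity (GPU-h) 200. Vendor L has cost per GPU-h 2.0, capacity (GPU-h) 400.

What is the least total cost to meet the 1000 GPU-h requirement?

Use providers in increasing cost order.
Take 400 from Vendor L at 2.0 — need 600 more.
Take 600 from Vendor 25 at 9.0 to finish.
Vendor 26, Vendor W, Vendor D, Vendor 1: unused.
Cost = 400×2.0 + 600×9.0 = 6200.

6200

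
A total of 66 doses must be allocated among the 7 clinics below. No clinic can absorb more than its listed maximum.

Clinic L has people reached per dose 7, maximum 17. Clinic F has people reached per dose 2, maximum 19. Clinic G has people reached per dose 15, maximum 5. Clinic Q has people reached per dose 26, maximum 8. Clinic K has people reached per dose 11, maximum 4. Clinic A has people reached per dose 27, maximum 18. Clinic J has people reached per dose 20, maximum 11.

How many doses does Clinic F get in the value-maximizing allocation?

3

Order the clinics by people reached per dose: Clinic A 27 > Clinic Q 26 > Clinic J 20 > Clinic G 15 > Clinic K 11 > Clinic L 7 > Clinic F 2.
Clinic A: +18 to 18 (cap) ; 48 left.
Clinic Q: +8 to 8 (cap) ; 40 left.
Give Clinic J 11 to hit its cap of 11 ; 29 left.
Give Clinic G 5 to hit its cap of 5 ; 24 left.
Clinic K takes 4 to reach its cap of 4 ; 20 left.
Clinic L takes 17 to reach its cap of 17 ; 3 left.
Clinic F has room for 19 but only 3 remain, so it gets 3.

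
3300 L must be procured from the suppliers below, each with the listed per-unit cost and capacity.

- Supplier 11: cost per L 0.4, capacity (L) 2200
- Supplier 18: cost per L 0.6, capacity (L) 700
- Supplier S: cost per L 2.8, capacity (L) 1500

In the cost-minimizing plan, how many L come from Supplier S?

400

Cheapest first:
Supplier 11 at 0.4: take all 2200 L ; 1100 still needed.
Supplier 18 at 0.6: take all 700 L ; 400 still needed.
Supplier S at 2.8: take 400 of its 1500 ; requirement met.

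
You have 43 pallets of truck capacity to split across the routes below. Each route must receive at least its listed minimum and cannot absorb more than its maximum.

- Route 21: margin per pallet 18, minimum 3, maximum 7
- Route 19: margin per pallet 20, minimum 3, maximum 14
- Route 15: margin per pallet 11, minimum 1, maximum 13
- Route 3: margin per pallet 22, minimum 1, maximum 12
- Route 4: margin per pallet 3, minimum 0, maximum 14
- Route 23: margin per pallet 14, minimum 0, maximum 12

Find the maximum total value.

Meeting every minimum uses 3+3+1+1+0+0 = 8 pallets, leaving 35.
Order the routes by margin per pallet: Route 3 22 > Route 19 20 > Route 21 18 > Route 23 14 > Route 15 11 > Route 4 3.
Route 3 takes 11 more to reach its cap of 12 ; 24 left.
Route 19 takes 11 more to reach its cap of 14 ; 13 left.
Give Route 21 4 more to hit its cap of 7 ; 9 left.
Only 9 left; Route 23 takes them to reach 9.
Total = 18×7 + 20×14 + 11×1 + 22×12 + 14×9 = 807.

807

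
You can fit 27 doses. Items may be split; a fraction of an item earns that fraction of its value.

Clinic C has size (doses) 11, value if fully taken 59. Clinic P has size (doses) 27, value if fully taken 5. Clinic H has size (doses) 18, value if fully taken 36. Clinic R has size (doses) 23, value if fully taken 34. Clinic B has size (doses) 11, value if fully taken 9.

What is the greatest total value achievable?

91

Sort by value density: Clinic C 59/11≈5.36, Clinic H 36/18≈2, Clinic R 34/23≈1.48, Clinic B 9/11≈0.818, Clinic P 5/27≈0.185.
Clinic C: take in full, 11 doses for value 59 — 16 left.
16 doses left: a 16/18 share of Clinic H gives 36×16/18 = 32.
Total value = 91.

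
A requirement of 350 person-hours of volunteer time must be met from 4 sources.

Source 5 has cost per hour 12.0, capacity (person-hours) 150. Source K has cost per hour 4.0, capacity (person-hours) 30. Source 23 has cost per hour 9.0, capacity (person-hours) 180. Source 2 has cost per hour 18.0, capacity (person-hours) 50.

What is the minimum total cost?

Use sources in increasing cost order.
Source K (4.0): use full 30 → 320 person-hours to go.
Take 180 from Source 23 at 9.0 → need 140 more.
Source 5 (12.0): take the remaining 140 → done.
Source 2: unused.
Cost = 30×4.0 + 180×9.0 + 140×12.0 = 3420.

3420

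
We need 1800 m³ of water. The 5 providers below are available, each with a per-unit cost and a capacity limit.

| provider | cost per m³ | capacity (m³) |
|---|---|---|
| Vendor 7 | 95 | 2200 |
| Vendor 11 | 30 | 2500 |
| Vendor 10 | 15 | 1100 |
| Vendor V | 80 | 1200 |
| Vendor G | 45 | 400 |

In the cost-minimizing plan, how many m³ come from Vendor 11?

700

Use providers in increasing cost order.
Vendor 10 (15): use full 1100 ; 700 m³ to go.
Vendor 11 (30): take the remaining 700 ; done.
Vendor G, Vendor V, Vendor 7: unused.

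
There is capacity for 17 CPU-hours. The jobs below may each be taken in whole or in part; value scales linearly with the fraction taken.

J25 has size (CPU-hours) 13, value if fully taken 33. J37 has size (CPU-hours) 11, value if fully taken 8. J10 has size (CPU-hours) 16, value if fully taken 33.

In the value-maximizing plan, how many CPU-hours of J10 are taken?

4

Rank by value-to-size ratio: J25 33/13≈2.54, J10 33/16≈2.06, J37 8/11≈0.727.
J25: take in full, 13 CPU-hours for value 33 → 4 left.
4 CPU-hours left: a 4/16 share of J10 gives 33×4/16 = 8.25.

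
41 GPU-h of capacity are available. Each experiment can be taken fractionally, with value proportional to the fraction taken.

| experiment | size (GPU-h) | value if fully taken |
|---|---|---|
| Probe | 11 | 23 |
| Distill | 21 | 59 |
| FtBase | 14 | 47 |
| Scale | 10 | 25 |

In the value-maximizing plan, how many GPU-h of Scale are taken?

6

Best value per unit of size first: FtBase 47/14≈3.36, Distill 59/21≈2.81, Scale 25/10≈2.5, Probe 23/11≈2.09.
FtBase: take in full, 14 GPU-h for value 47 ; 27 left.
Take all of Distill (21 GPU-h, value 59) ; 6 GPU-h left.
Only 6 GPU-h remain; take 6/10 of Scale for value 25×6/10 = 15.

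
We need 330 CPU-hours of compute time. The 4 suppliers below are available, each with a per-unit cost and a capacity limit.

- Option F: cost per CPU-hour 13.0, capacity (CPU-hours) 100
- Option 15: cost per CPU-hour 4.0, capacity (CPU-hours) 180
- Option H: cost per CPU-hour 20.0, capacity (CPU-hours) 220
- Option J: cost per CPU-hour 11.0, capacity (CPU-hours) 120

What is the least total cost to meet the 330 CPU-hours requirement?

Use suppliers in increasing cost order.
Option 15 (4.0): use full 180 ; 150 CPU-hours to go.
Take 120 from Option J at 11.0 ; need 30 more.
Take 30 from Option F at 13.0 to finish.
Option H: unused.
Cost = 180×4.0 + 120×11.0 + 30×13.0 = 2430.

2430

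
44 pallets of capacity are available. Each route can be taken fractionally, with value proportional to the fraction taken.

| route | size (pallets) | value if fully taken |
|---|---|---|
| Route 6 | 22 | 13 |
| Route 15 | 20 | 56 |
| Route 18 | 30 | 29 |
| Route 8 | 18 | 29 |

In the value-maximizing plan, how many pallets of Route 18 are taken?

6

Rank by value-to-size ratio: Route 15 56/20≈2.8, Route 8 29/18≈1.61, Route 18 29/30≈0.967, Route 6 13/22≈0.591.
All 20 pallets of Route 15 fit (value 56) ; 24 remain.
All 18 pallets of Route 8 fit (value 29) ; 6 remain.
Fill the last 6 pallets with part of Route 18: 6/30 of it earns 5.8.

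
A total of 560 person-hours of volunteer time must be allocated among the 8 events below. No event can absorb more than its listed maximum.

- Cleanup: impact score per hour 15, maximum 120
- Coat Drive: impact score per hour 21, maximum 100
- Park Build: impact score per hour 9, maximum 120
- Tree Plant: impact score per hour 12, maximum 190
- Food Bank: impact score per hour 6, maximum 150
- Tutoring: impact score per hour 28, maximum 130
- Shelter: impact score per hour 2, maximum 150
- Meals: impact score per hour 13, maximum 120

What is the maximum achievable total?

10180

Order the events by impact score per hour: Tutoring 28 > Coat Drive 21 > Cleanup 15 > Meals 13 > Tree Plant 12 > Park Build 9 > Food Bank 6 > Shelter 2.
Give Tutoring 130 to hit its cap of 130 → 430 left.
Coat Drive: +100 to 100 (cap) → 330 left.
Cleanup: +120 to 120 (cap) → 210 left.
Meals takes 120 to reach its cap of 120 → 90 left.
Tree Plant: +90 (room for 190) → 90. Pool exhausted.
Total = 15×120 + 21×100 + 12×90 + 28×130 + 13×120 = 10180.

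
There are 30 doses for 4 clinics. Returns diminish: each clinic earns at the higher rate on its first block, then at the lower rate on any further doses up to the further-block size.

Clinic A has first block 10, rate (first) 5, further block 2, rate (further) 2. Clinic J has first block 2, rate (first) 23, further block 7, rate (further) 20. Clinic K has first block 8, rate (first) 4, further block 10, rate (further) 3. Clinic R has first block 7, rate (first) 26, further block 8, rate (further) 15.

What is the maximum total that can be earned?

518

Treat each block as its own option and order by rate: Clinic R/T1 26 > Clinic J/T1 23 > Clinic J/T2 20 > Clinic R/T2 15 > Clinic A/T1 5 > Clinic K/T1 4 > Clinic K/T2 3 > Clinic A/T2 2.
Clinic R/T1 (26): +7 ; 23 left.
Clinic J T1 at 23: fill all 2 ; 21 left.
Fill Clinic J T2 block (7 at 20) ; 14 left.
Clinic R T2 at 15: fill all 8 ; 6 left.
Clinic A/T1: +6 of 10 at 5; pool empty.
Total = 26×7 + 23×2 + 20×7 + 15×8 + 5×6 = 518.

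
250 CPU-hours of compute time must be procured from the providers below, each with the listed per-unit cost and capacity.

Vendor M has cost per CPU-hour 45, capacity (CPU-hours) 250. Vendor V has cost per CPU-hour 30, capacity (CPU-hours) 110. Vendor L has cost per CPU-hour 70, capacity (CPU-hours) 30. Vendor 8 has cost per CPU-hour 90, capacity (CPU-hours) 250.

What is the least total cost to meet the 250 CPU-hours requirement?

Cheapest first:
Take 110 from Vendor V at 30 → need 140 more.
Take 140 from Vendor M at 45 to finish.
Vendor L, Vendor 8: unused.
Cost = 110×30 + 140×45 = 9600.

9600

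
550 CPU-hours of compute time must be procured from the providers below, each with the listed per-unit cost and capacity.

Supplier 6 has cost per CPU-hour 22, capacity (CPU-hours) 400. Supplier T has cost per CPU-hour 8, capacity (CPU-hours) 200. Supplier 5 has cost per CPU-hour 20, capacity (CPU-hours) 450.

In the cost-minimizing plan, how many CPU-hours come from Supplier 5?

350

Cheapest first:
Take 200 from Supplier T at 8 ; need 350 more.
Supplier 5 (20): take the remaining 350 ; done.
Supplier 6: unused.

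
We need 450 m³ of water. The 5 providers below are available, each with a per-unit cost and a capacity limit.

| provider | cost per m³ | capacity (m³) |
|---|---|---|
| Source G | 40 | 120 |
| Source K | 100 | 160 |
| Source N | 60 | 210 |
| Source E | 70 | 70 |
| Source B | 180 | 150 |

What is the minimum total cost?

27300

Fill from the cheapest provider first.
Source G (40): use full 120 → 330 m³ to go.
Take 210 from Source N at 60 → need 120 more.
Source E at 70: take all 70 m³ → 50 still needed.
Source K at 100: take 50 of its 160 → requirement met.
Source B: unused.
Cost = 120×40 + 210×60 + 70×70 + 50×100 = 27300.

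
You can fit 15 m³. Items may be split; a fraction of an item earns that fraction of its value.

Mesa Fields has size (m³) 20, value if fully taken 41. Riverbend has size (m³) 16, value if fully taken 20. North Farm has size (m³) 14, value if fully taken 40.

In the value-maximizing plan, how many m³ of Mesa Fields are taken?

1

Best value per unit of size first: North Farm 40/14≈2.86, Mesa Fields 41/20≈2.05, Riverbend 20/16≈1.25.
North Farm: take in full, 14 m³ for value 40 — 1 left.
Fill the last 1 m³ with part of Mesa Fields: 1/20 of it earns 2.05.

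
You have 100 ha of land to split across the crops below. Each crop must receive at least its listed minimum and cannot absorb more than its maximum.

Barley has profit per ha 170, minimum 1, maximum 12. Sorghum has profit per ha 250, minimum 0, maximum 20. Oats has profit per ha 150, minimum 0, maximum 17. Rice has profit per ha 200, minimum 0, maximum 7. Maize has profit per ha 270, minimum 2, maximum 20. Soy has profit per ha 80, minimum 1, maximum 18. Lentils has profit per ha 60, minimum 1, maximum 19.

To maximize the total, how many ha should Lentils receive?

Meeting every minimum uses 1+0+0+0+2+1+1 = 5 ha, leaving 95.
Order the crops by profit per ha: Maize 270 > Sorghum 250 > Rice 200 > Barley 170 > Oats 150 > Soy 80 > Lentils 60.
Maize takes 18 more to reach its cap of 20 ; 77 left.
Sorghum takes 20 more to reach its cap of 20 ; 57 left.
Give Rice 7 more to hit its cap of 7 ; 50 left.
Give Barley 11 more to hit its cap of 12 ; 39 left.
Oats takes 17 more to reach its cap of 17 ; 22 left.
Soy: +17 to 18 (cap) ; 5 left.
Only 5 left; Lentils takes them to reach 6.

6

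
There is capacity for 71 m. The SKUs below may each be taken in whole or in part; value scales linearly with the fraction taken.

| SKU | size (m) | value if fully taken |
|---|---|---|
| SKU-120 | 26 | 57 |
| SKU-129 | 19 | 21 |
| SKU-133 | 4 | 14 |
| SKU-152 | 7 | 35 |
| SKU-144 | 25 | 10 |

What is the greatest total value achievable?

133

Rank by value-to-size ratio: SKU-152 35/7≈5, SKU-133 14/4≈3.5, SKU-120 57/26≈2.19, SKU-129 21/19≈1.11, SKU-144 10/25≈0.4.
All 7 m of SKU-152 fit (value 35) — 64 remain.
SKU-133: take in full, 4 m for value 14 — 60 left.
All 26 m of SKU-120 fit (value 57) — 34 remain.
SKU-129: take in full, 19 m for value 21 — 15 left.
Only 15 m remain; take 15/25 of SKU-144 for value 10×15/25 = 6.
Total value = 133.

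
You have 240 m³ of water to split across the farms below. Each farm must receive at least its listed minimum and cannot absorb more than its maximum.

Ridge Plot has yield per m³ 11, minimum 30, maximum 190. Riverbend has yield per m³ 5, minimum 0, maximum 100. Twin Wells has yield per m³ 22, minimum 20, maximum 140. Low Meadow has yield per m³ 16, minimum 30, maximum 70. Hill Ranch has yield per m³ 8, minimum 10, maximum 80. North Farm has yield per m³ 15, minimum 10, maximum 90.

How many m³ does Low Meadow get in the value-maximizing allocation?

50

Meeting every minimum uses 30+0+20+30+10+10 = 100 m³, leaving 140.
Highest yield per m³ first: Twin Wells 22 > Low Meadow 16 > North Farm 15 > Ridge Plot 11 > Hill Ranch 8 > Riverbend 5.
Twin Wells takes 120 more to reach its cap of 140 — 20 left.
Low Meadow: +20 (room for 40) → 50. Pool exhausted.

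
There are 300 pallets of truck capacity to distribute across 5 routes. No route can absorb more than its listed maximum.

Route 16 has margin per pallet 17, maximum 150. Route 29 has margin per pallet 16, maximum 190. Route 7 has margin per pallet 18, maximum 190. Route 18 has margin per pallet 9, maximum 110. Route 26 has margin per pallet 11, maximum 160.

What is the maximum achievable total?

5290

Highest margin per pallet first: Route 7 18 > Route 16 17 > Route 29 16 > Route 26 11 > Route 18 9.
Route 7 takes 190 to reach its cap of 190 — 110 left.
Route 16 has room for 150 but only 110 remain, so it gets 110.
Total = 17×110 + 18×190 = 5290.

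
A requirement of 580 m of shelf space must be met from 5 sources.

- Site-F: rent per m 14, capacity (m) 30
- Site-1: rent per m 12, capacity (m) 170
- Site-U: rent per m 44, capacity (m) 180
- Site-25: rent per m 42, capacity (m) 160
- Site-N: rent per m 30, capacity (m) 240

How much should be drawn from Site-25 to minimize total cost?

140

Fill from the cheapest source first.
Site-1 (12): use full 170 ; 410 m to go.
Site-F at 14: take all 30 m ; 380 still needed.
Take 240 from Site-N at 30 ; need 140 more.
Site-25 (42): take the remaining 140 ; done.
Site-U: unused.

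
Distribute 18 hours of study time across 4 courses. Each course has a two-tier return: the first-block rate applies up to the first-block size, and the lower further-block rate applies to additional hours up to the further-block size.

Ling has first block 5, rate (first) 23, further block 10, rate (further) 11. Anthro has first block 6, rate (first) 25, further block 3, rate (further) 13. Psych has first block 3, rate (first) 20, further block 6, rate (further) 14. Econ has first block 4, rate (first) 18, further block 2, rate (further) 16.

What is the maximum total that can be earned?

397

Rank every tier by rate: Anthro/T1 25 > Ling/T1 23 > Psych/T1 20 > Econ/T1 18 > Econ/T2 16 > Psych/T2 14 > Anthro/T2 13 > Ling/T2 11.
Anthro T1 at 25: fill all 6 → 12 left.
Ling/T1 (23): +5 → 7 left.
Psych/T1 (20): +3 → 4 left.
Fill Econ T1 block (4 at 18) → 0 left.
Total = 25×6 + 23×5 + 20×3 + 18×4 = 397.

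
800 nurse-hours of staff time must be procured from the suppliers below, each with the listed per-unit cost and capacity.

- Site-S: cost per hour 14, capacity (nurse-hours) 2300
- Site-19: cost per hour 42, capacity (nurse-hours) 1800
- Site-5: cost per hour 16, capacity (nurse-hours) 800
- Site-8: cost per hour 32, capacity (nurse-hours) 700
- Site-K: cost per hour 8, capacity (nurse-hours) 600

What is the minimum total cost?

7600

Cheapest first:
Site-K (8): use full 600 — 200 nurse-hours to go.
Take 200 from Site-S at 14 to finish.
Site-5, Site-8, Site-19: unused.
Cost = 600×8 + 200×14 = 7600.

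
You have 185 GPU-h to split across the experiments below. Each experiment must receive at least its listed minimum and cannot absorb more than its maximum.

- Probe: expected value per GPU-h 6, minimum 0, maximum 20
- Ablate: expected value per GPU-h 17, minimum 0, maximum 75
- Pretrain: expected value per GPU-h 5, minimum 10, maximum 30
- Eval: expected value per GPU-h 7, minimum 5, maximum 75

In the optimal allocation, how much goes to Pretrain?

15

Meeting every minimum uses 0+0+10+5 = 15 GPU-h, leaving 170.
Rank by expected value per GPU-h: Ablate 17 > Eval 7 > Probe 6 > Pretrain 5.
Ablate: +75 to 75 (cap) ; 95 left.
Eval: +70 to 75 (cap) ; 25 left.
Give Probe 20 more to hit its cap of 20 ; 5 left.
Pretrain: +5 (room for 20) → 15. Pool exhausted.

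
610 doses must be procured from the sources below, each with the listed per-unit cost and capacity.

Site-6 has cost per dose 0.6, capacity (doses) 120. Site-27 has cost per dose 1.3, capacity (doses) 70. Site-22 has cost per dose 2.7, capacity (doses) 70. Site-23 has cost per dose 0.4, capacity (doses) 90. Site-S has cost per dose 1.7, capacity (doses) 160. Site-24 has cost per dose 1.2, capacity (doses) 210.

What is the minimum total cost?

Cheapest first:
Take 90 from Site-23 at 0.4 ; need 520 more.
Take 120 from Site-6 at 0.6 ; need 400 more.
Take 210 from Site-24 at 1.2 ; need 190 more.
Site-27 at 1.3: take all 70 doses ; 120 still needed.
Site-S at 1.7: take 120 of its 160 ; requirement met.
Site-22: unused.
Cost = 90×0.4 + 120×0.6 + 210×1.2 + 70×1.3 + 120×1.7 = 655.

655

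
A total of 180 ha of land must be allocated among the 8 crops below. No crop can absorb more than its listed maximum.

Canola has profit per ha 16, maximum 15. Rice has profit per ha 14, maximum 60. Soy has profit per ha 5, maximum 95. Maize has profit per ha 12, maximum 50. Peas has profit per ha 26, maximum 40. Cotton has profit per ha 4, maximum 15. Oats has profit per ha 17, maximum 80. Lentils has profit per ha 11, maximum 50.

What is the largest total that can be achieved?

3270

Highest profit per ha first: Peas 26 > Oats 17 > Canola 16 > Rice 14 > Maize 12 > Lentils 11 > Soy 5 > Cotton 4.
Peas takes 40 to reach its cap of 40 — 140 left.
Oats takes 80 to reach its cap of 80 — 60 left.
Canola: +15 to 15 (cap) — 45 left.
Rice has room for 60 but only 45 remain, so it gets 45.
Total = 16×15 + 14×45 + 26×40 + 17×80 = 3270.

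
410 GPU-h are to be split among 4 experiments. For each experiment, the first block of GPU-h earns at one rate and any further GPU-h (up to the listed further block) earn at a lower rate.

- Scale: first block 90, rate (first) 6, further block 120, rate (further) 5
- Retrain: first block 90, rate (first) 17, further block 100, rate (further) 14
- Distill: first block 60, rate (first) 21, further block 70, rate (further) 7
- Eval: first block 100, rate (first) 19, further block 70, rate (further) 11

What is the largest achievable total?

6750

Rank every tier by rate: Distill/tier1 21 > Eval/tier1 19 > Retrain/tier1 17 > Retrain/tier2 14 > Eval/tier2 11 > Distill/tier2 7 > Scale/tier1 6 > Scale/tier2 5.
Distill tier1 at 21: fill all 60 ; 350 left.
Eval tier1 at 19: fill all 100 ; 250 left.
Retrain/tier1 (17): +90 ; 160 left.
Retrain/tier2 (14): +100 ; 60 left.
Eval/tier2: +60 of 70 at 11; pool empty.
Total = 21×60 + 19×100 + 17×90 + 14×100 + 11×60 = 6750.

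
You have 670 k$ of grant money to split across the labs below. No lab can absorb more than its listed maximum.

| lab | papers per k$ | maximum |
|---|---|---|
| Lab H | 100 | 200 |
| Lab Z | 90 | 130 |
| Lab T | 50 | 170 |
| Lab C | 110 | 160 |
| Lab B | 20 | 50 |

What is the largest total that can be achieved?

58000

Order the labs by papers per k$: Lab C 110 > Lab H 100 > Lab Z 90 > Lab T 50 > Lab B 20.
Lab C: +160 to 160 (cap) — 510 left.
Lab H: +200 to 200 (cap) — 310 left.
Give Lab Z 130 to hit its cap of 130 — 180 left.
Give Lab T 170 to hit its cap of 170 — 10 left.
Only 10 left; Lab B takes them to reach 10.
Total = 100×200 + 90×130 + 50×170 + 110×160 + 20×10 = 58000.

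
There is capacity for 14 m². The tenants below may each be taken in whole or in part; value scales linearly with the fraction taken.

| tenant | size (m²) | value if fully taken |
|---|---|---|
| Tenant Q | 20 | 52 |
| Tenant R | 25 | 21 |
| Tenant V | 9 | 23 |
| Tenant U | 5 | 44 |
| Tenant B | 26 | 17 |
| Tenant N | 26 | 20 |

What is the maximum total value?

Sort by value density: Tenant U 44/5≈8.8, Tenant Q 52/20≈2.6, Tenant V 23/9≈2.56, Tenant R 21/25≈0.84, Tenant N 20/26≈0.769, Tenant B 17/26≈0.654.
Tenant U: take in full, 5 m² for value 44 → 9 left.
Fill the last 9 m² with part of Tenant Q: 9/20 of it earns 23.4.
Total value = 67.4.

67.4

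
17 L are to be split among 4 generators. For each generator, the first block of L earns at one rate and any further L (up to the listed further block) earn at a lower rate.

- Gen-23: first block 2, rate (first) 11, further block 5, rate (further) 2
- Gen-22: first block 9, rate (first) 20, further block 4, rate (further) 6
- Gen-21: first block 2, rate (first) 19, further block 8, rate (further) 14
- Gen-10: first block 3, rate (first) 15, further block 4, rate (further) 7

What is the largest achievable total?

Treat each block as its own option and order by rate: Gen-22/T1 20 > Gen-21/T1 19 > Gen-10/T1 15 > Gen-21/T2 14 > Gen-23/T1 11 > Gen-10/T2 7 > Gen-22/T2 6 > Gen-23/T2 2.
Gen-22 T1 at 20: fill all 9 → 8 left.
Gen-21 T1 at 19: fill all 2 → 6 left.
Gen-10/T1 (15): +3 → 3 left.
Gen-21/T2: +3 of 8 at 14; pool empty.
Total = 20×9 + 19×2 + 15×3 + 14×3 = 305.

305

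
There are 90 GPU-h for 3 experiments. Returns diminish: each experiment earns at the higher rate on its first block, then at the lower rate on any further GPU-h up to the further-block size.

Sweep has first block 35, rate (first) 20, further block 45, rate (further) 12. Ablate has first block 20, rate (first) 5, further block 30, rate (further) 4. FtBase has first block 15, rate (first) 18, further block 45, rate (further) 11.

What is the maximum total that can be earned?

1450

Order all 6 blocks by rate: Sweep/first 20 > FtBase/first 18 > Sweep/second 12 > FtBase/second 11 > Ablate/first 5 > Ablate/second 4.
Sweep/first (20): +35 ; 55 left.
FtBase/first (18): +15 ; 40 left.
Sweep/second: +40 of 45 at 12; pool empty.
Total = 20×35 + 18×15 + 12×40 = 1450.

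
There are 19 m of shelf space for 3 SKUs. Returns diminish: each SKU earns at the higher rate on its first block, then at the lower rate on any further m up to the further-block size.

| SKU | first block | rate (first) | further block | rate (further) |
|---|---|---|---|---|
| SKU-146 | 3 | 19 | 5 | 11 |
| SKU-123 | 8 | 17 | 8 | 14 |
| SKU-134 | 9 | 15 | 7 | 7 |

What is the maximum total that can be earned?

313

Rank every tier by rate: SKU-146/T1 19 > SKU-123/T1 17 > SKU-134/T1 15 > SKU-123/T2 14 > SKU-146/T2 11 > SKU-134/T2 7.
Fill SKU-146 T1 block (3 at 19) → 16 left.
Fill SKU-123 T1 block (8 at 17) → 8 left.
SKU-134 T1 at 15: only 8 left, fill 8.
Total = 19×3 + 17×8 + 15×8 = 313.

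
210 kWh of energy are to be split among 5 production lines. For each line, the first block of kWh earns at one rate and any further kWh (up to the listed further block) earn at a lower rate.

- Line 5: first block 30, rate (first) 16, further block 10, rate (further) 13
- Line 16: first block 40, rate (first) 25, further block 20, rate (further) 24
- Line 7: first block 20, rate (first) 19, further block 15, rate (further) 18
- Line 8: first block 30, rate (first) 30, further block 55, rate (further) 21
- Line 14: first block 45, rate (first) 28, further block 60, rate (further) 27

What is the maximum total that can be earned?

Treat each block as its own option and order by rate: Line 8/tier1 30 > Line 14/tier1 28 > Line 14/tier2 27 > Line 16/tier1 25 > Line 16/tier2 24 > Line 8/tier2 21 > Line 7/tier1 19 > Line 7/tier2 18 > Line 5/tier1 16 > Line 5/tier2 13.
Line 8/tier1 (30): +30 — 180 left.
Line 14 tier1 at 28: fill all 45 — 135 left.
Fill Line 14 tier2 block (60 at 27) — 75 left.
Line 16/tier1 (25): +40 — 35 left.
Line 16 tier2 at 24: fill all 20 — 15 left.
15 remain; put them into Line 8 tier2 at 21.
Total = 30×30 + 28×45 + 27×60 + 25×40 + 24×20 + 21×15 = 5575.

5575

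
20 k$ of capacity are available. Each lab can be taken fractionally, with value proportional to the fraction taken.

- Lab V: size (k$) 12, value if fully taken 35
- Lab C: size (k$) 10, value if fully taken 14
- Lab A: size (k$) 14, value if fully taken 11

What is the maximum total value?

46.2

Best value per unit of size first: Lab V 35/12≈2.92, Lab C 14/10≈1.4, Lab A 11/14≈0.786.
Take all of Lab V (12 k$, value 35) ; 8 k$ left.
Only 8 k$ remain; take 8/10 of Lab C for value 14×8/10 = 11.2.
Total value = 46.2.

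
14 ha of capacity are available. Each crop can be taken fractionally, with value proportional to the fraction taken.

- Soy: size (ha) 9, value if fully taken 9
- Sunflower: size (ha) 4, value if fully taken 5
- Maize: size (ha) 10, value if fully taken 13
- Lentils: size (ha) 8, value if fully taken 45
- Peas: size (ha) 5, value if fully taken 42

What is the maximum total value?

Best value per unit of size first: Peas 42/5≈8.4, Lentils 45/8≈5.62, Maize 13/10≈1.3, Sunflower 5/4≈1.25, Soy 9/9≈1.
Take all of Peas (5 ha, value 42) — 9 ha left.
Lentils: take in full, 8 ha for value 45 — 1 left.
Fill the last 1 ha with part of Maize: 1/10 of it earns 1.3.
Total value = 88.3.

88.3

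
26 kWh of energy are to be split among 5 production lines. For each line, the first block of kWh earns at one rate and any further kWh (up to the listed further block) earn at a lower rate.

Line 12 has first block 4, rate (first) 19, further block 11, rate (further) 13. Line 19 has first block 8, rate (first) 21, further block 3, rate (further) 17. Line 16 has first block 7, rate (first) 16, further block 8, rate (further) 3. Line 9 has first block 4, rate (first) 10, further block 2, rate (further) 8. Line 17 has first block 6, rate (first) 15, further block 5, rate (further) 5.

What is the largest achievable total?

Order all 10 blocks by rate: Line 19/T1 21 > Line 12/T1 19 > Line 19/T2 17 > Line 16/T1 16 > Line 17/T1 15 > Line 12/T2 13 > Line 9/T1 10 > Line 9/T2 8 > Line 17/T2 5 > Line 16/T2 3.
Fill Line 19 T1 block (8 at 21) — 18 left.
Fill Line 12 T1 block (4 at 19) — 14 left.
Line 19/T2 (17): +3 — 11 left.
Line 16/T1 (16): +7 — 4 left.
Line 17 T1 at 15: only 4 left, fill 4.
Total = 21×8 + 19×4 + 17×3 + 16×7 + 15×4 = 467.

467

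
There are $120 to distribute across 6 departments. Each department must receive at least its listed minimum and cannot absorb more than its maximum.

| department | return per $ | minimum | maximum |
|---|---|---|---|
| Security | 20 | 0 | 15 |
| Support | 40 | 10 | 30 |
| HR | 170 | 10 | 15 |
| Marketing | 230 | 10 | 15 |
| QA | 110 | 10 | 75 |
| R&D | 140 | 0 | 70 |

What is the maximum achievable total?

17300

Meeting every minimum uses 0+10+10+10+10+0 = 40 $, leaving 80.
Rank by return per $: Marketing 230 > HR 170 > R&D 140 > QA 110 > Support 40 > Security 20.
Marketing: +5 to 15 (cap) → 75 left.
HR takes 5 more to reach its cap of 15 → 70 left.
R&D takes 70 more to reach its cap of 70 → 0 left.
Total = 40×10 + 170×15 + 230×15 + 110×10 + 140×70 = 17300.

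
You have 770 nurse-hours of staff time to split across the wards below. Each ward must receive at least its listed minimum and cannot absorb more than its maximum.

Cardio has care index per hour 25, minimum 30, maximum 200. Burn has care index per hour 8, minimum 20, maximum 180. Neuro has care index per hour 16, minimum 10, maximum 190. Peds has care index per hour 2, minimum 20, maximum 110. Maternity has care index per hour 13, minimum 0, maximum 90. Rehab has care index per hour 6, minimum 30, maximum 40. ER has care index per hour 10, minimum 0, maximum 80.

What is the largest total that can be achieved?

11510

Meeting every minimum uses 30+20+10+20+0+30+0 = 110 nurse-hours, leaving 660.
Order the wards by care index per hour: Cardio 25 > Neuro 16 > Maternity 13 > ER 10 > Burn 8 > Rehab 6 > Peds 2.
Give Cardio 170 more to hit its cap of 200 → 490 left.
Give Neuro 180 more to hit its cap of 190 → 310 left.
Give Maternity 90 more to hit its cap of 90 → 220 left.
ER takes 80 more to reach its cap of 80 → 140 left.
Burn has room for 160 more but only 140 remain, so it gets 160.
Total = 25×200 + 8×160 + 16×190 + 2×20 + 13×90 + 6×30 + 10×80 = 11510.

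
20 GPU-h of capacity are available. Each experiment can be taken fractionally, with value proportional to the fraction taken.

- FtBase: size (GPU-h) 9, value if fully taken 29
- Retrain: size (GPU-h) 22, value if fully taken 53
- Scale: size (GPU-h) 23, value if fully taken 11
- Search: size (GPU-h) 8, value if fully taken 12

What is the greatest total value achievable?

55.5

Rank by value-to-size ratio: FtBase 29/9≈3.22, Retrain 53/22≈2.41, Search 12/8≈1.5, Scale 11/23≈0.478.
FtBase: take in full, 9 GPU-h for value 29 ; 11 left.
Only 11 GPU-h remain; take 11/22 of Retrain for value 53×11/22 = 26.5.
Total value = 55.5.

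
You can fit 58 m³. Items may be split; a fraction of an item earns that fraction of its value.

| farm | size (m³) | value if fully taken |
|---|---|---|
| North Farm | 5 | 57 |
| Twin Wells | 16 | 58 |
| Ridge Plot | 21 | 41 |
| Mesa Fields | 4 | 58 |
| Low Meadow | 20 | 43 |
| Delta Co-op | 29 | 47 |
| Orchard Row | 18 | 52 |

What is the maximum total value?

Best value per unit of size first: Mesa Fields 58/4≈14.5, North Farm 57/5≈11.4, Twin Wells 58/16≈3.62, Orchard Row 52/18≈2.89, Low Meadow 43/20≈2.15, Ridge Plot 41/21≈1.95, Delta Co-op 47/29≈1.62.
Mesa Fields: take in full, 4 m³ for value 58 ; 54 left.
North Farm: take in full, 5 m³ for value 57 ; 49 left.
All 16 m³ of Twin Wells fit (value 58) ; 33 remain.
Orchard Row: take in full, 18 m³ for value 52 ; 15 left.
Only 15 m³ remain; take 15/20 of Low Meadow for value 43×15/20 = 32.25.
Total value = 257.25.

257.25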